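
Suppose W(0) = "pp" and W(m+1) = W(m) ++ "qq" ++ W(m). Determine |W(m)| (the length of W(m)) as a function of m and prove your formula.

Claim: |W(m)| = 2^{m+2} − 2.

Base case: |W(0)| = 2, and 2^{0+2} − 2 = 2.
Assume |W(k)| = 2^{k+2} − 2.
Then |W(k+1)| = |W(k)| + 2 + |W(k)| = 2|W(k)| + 2 = 2(2^{k+2} − 2) + 2 = 2^{k+3} − 4 + 2 = 2^{k+3} − 2.
So the formula holds for k+1, and by induction |W(m)| = 2^{m+2} − 2 for all m ≥ 0.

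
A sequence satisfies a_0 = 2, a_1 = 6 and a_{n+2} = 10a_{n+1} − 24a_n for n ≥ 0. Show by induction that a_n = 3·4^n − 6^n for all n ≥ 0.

Base cases: a_0 = 2 and 3·4^0 − 6^0 = 2; a_1 = 6 and 3·4^1 − 6^1 = 6.
Assume a_j = 3·4^j − 6^j for all 0 ≤ j ≤ r, where r ≥ 1.
Then a_{r+1} = 10a_r − 24a_{r−1} = 10·(3·4^r − 6^r) − 24·(3·4^{r−1} − 6^{r−1}) = 3·(10·4 − 24)4^{r−1} − (10·6 − 24)6^{r−1} = 48·4^{r−1} − 36·6^{r−1} = 3·4^{r+1} − 6^{r+1}.
Hence a_n = 3·4^n − 6^n for every n ≥ 0, by strong induction.

a_n = 3·4^n − 6^n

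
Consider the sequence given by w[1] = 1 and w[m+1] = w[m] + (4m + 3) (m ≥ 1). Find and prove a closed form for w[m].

Claim: w[m] = 2m^2 + m − 2.

Base case: w[1] = 1, and 2·1^2 + 1 − 2 = 1.
Assume w[r] = 2r^2 + r − 2.
Then w[r+1] = w[r] + (4r + 3) = (2r^2 + r − 2) + (4r + 3) = 2r^2 + 5r + 1,
and 2·(r+1)^2 + (r+1) − 2 = 2r^2 + 5r + 1.
By induction, w[m] = 2m^2 + m − 2 for all m ≥ 1.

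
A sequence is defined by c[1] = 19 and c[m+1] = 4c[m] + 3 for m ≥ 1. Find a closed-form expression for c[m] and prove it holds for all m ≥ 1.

Claim: c[m] = 5·4^m − 1.

Base case: c[1] = 19, and 5·4^1 − 1 = 20 − 1 = 19.
Assume c[j] = 5·4^j − 1 for some j ≥ 1.
Then c[j+1] = 4c[j] + 3 = 4·(5·4^j − 1) + 3 = 20·4^j − 4 + 3 = 5·4^{j+1} − 1.
This completes the inductive step, so c[m] = 5·4^m − 1 for all m ≥ 1.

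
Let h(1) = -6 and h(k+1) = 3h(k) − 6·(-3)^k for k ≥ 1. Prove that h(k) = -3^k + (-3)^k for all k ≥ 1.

Base case: h(1) = -6, and -3^1 + (-3)^1 = -3 − 3 = -6.
Assume h(m) = -3^m + (-3)^m for some m ≥ 1.
Then h(m+1) = 3h(m) − 6·(-3)^m = 3·(-3^m + (-3)^m) − 6·(-3)^m = -3^{m+1} + 3·(-3)^m − 6·(-3)^m = -3^{m+1} − 3·(-3)^m = -3^{m+1} + (-3)^{m+1}.
This completes the inductive step, so h(k) = -3^k + (-3)^k for all k ≥ 1.

h(k) = -3^k + (-3)^k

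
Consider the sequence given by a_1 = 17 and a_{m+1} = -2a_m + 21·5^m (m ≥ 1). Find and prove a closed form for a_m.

Claim: a_m = -(-2)^m + 3·5^m.

Base case: a_1 = 17, and -(-2)^1 + 3·5^1 = 2 + 15 = 17.
Assume a_r = -(-2)^r + 3·5^r for some r ≥ 1.
Then a_{r+1} = -2a_r + 21·5^r = -2·(-(-2)^r + 3·5^r) + 21·5^r = -(-2)^{r+1} − 6·5^r + 21·5^r = -(-2)^{r+1} + 15·5^r = -(-2)^{r+1} + 3·5^{r+1}.
This completes the inductive step, so a_m = -(-2)^m + 3·5^m for all m ≥ 1.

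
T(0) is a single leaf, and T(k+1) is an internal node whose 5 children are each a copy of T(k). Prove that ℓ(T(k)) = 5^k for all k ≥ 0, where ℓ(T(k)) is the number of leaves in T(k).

Base case: ℓ(T(0)) = 1, and 5^0 = 1.
Assume ℓ(T(m)) = 5^m.
Then ℓ(T(m+1)) = 5·ℓ(T(m)) = 5·5^m = 5^{m+1}.
So the formula holds for m+1, and by induction ℓ(T(k)) = 5^k for all k ≥ 0.

ℓ(T(k)) = 5^k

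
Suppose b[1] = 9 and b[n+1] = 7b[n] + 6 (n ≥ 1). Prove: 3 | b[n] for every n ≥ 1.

Base case: b[1] = 9 = 3·3, so 3 | b[1].
Assume 3 | b[k], so b[k] = 3t for some integer t.
Then b[k+1] = 7b[k] + 6 = 7·(3t) + 6 = 3(7t + 2), so 3 | b[k+1].
Hence 3 | b[n] for every n ≥ 1, by induction.

3 | b[n]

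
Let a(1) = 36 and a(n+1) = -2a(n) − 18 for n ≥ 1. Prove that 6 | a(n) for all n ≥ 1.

Base case: a(1) = 36 = 6·6, so 6 | a(1).
Assume 6 | a(k), so a(k) = 6t for some integer t.
Then a(k+1) = -2a(k) − 18 = -2·(6t) − 18 = 6(-2t − 3), so 6 | a(k+1).
This completes the inductive step, so 6 | a(n) for all n ≥ 1.

6 | a(n)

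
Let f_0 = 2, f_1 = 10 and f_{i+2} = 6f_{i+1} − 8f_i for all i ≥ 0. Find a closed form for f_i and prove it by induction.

Claim: f_i = 3·4^i − 2^i.

Base cases: f_0 = 2 and 3·4^0 − 2^0 = 2; f_1 = 10 and 3·4^1 − 2^1 = 10.
Assume f_j = 3·4^j − 2^j for all 0 ≤ j ≤ m, where m ≥ 1.
Then f_{m+1} = 6f_m − 8f_{m−1} = 6·(3·4^m − 2^m) − 8·(3·4^{m−1} − 2^{m−1}) = 3·(6·4 − 8)4^{m−1} − (6·2 − 8)2^{m−1} = 48·4^{m−1} − 4·2^{m−1} = 3·4^{m+1} − 2^{m+1}.
This completes the inductive step, so f_i = 3·4^i − 2^i for all i ≥ 0.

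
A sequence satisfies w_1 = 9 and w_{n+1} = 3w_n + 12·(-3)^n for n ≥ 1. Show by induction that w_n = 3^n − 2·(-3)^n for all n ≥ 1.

Base case: w_1 = 9, and 3^1 − 2·(-3)^1 = 3 + 6 = 9.
Assume w_j = 3^j − 2·(-3)^j for some j ≥ 1.
Then w_{j+1} = 3w_j + 12·(-3)^j = 3·(3^j − 2·(-3)^j) + 12·(-3)^j = 3^{j+1} − 6·(-3)^j + 12·(-3)^j = 3^{j+1} + 6·(-3)^j = 3^{j+1} − 2·(-3)^{j+1}.
By induction, w_n = 3^n − 2·(-3)^n for all n ≥ 1.

w_n = 3^n − 2·(-3)^n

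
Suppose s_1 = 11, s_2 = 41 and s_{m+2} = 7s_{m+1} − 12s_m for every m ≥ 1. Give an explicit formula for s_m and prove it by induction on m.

Claim: s_m = 2·4^m + 3^m.

Base cases: s_1 = 11 and 2·4^1 + 3^1 = 11; s_2 = 41 and 2·4^2 + 3^2 = 41.
Assume s_j = 2·4^j + 3^j for all 1 ≤ j ≤ k, where k ≥ 2.
Then s_{k+1} = 7s_k − 12s_{k−1} = 7·(2·4^k + 3^k) − 12·(2·4^{k−1} + 3^{k−1}) = 2·(7·4 − 12)4^{k−1} + (7·3 − 12)3^{k−1} = 32·4^{k−1} + 9·3^{k−1} = 2·4^{k+1} + 3^{k+1}.
By strong induction, s_m = 2·4^m + 3^m for all m ≥ 1.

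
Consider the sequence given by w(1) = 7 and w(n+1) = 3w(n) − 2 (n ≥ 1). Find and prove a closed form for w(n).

Claim: w(n) = 2·3^n + 1.

Base case: w(1) = 7, and 2·3^1 + 1 = 6 + 1 = 7.
Assume w(r) = 2·3^r + 1 for some r ≥ 1.
Then w(r+1) = 3w(r) − 2 = 3·(2·3^r + 1) − 2 = 6·3^r + 3 − 2 = 2·3^{r+1} + 1.
So the formula holds for r+1, and by induction w(n) = 2·3^n + 1 for all n ≥ 1.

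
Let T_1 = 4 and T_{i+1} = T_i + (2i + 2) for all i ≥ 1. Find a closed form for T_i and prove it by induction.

Claim: T_i = i^2 + i + 2.

Base case: T_1 = 4, and 1^2 + 1 + 2 = 4.
Assume T_m = m^2 + m + 2.
Then T_{m+1} = T_m + (2m + 2) = (m^2 + m + 2) + (2m + 2) = m^2 + 3m + 4,
and (m+1)^2 + (m+1) + 2 = m^2 + 3m + 4.
Hence T_i = i^2 + i + 2 for every i ≥ 1, by induction.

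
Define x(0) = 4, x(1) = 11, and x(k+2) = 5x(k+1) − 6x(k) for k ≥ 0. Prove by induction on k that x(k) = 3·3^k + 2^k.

Base cases: x(0) = 4 and 3·3^0 + 2^0 = 4; x(1) = 11 and 3·3^1 + 2^1 = 11.
Assume x(j) = 3·3^j + 2^j for all 0 ≤ j ≤ m, where m ≥ 1.
Then x(m+1) = 5x(m) − 6x(m−1) = 5·(3·3^m + 2^m) − 6·(3·3^{m−1} + 2^{m−1}) = 3·(5·3 − 6)3^{m−1} + (5·2 − 6)2^{m−1} = 27·3^{m−1} + 4·2^{m−1} = 3·3^{m+1} + 2^{m+1}.
So the formula holds for m+1, and by strong induction x(k) = 3·3^k + 2^k for all k ≥ 0.

x(k) = 3·3^k + 2^k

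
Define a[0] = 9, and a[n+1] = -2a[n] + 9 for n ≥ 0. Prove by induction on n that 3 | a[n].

Base case: a[0] = 9 = 3·3, so 3 | a[0].
Assume 3 | a[k], so a[k] = 3t for some integer t.
Then a[k+1] = -2a[k] + 9 = -2·(3t) + 9 = 3(-2t + 3), so 3 | a[k+1].
By induction, 3 | a[n] for all n ≥ 0.

3 | a[n]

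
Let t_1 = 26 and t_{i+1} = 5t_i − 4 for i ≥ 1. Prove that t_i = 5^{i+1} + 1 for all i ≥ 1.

Base case: t_1 = 26, and 5^{1+1} + 1 = 25 + 1 = 26.
Assume t_m = 5^{m+1} + 1 for some m ≥ 1.
Then t_{m+1} = 5t_m − 4 = 5·(5^{m+1} + 1) − 4 = 5^{m+2} + 5 − 4 = 5^{m+2} + 1.
By induction, t_i = 5^{i+1} + 1 for all i ≥ 1.

t_i = 5^{i+1} + 1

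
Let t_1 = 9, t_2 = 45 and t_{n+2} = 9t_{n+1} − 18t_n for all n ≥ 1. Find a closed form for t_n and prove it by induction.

Claim: t_n = 3^n + 6^n.

Base cases: t_1 = 9 and 3^1 + 6^1 = 9; t_2 = 45 and 3^2 + 6^2 = 45.
Assume t_j = 3^j + 6^j for all 1 ≤ j ≤ m, where m ≥ 2.
Then t_{m+1} = 9t_m − 18t_{m−1} = 9·(3^m + 6^m) − 18·(3^{m−1} + 6^{m−1}) = (9·3 − 18)3^{m−1} + (9·6 − 18)6^{m−1} = 9·3^{m−1} + 36·6^{m−1} = 3^{m+1} + 6^{m+1}.
Hence t_n = 3^n + 6^n for every n ≥ 1, by strong induction.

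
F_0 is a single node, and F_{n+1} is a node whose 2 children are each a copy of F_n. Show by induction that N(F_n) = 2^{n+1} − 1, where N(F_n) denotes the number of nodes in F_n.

Base case: N(F_0) = 1, and 2^{0+1} − 1 = 1.
Assume N(F_m) = 2^{m+1} − 1.
Then N(F_{m+1}) = 1 + 2N(F_m) = 1 + 2(2^{m+1} − 1) = 2^{m+2} − 2 + 1 = 2^{m+2} − 1.
By induction, N(F_n) = 2^{n+1} − 1 for all n ≥ 0.

N(F_n) = 2^{n+1} − 1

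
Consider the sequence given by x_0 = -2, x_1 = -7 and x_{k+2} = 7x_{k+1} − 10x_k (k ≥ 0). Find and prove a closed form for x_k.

Claim: x_k = -5^k − 2^k.

Base cases: x_0 = -2 and -5^0 − 2^0 = -2; x_1 = -7 and -5^1 − 2^1 = -7.
Assume x_j = -5^j − 2^j for all 0 ≤ j ≤ r, where r ≥ 1.
Then x_{r+1} = 7x_r − 10x_{r−1} = 7·(-5^r − 2^r) − 10·(-5^{r−1} − 2^{r−1}) = -(7·5 − 10)5^{r−1} − (7·2 − 10)2^{r−1} = -25·5^{r−1} − 4·2^{r−1} = -5^{r+1} − 2^{r+1}.
This completes the inductive step, so x_k = -5^k − 2^k for all k ≥ 0.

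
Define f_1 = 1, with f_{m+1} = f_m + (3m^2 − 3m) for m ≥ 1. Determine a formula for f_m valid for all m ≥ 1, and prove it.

Claim: f_m = m^3 − 3m^2 + 2m + 1.

Base case: f_1 = 1, and 1^3 − 3·1^2 + 2·1 + 1 = 1.
Assume f_j = j^3 − 3j^2 + 2j + 1.
Then f_{j+1} = f_j + (3j^2 − 3j) = (j^3 − 3j^2 + 2j + 1) + (3j^2 − 3j) = j^3 − j + 1,
and (j+1)^3 − 3·(j+1)^2 + 2·(j+1) + 1 = j^3 − j + 1.
This completes the inductive step, so f_m = m^3 − 3m^2 + 2m + 1 for all m ≥ 1.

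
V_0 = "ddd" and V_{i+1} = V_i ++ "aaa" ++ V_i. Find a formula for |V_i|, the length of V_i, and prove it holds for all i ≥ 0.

Claim: |V_i| = 6·2^i − 3.

Base case: |V_0| = 3, and 6·2^0 − 3 = 3.
Assume |V_j| = 6·2^j − 3.
Then |V_{j+1}| = |V_j| + 3 + |V_j| = 2|V_j| + 3 = 2(6·2^j − 3) + 3 = 6·2^{j+1} − 6 + 3 = 6·2^{j+1} − 3.
By induction, |V_i| = 6·2^i − 3 for all i ≥ 0.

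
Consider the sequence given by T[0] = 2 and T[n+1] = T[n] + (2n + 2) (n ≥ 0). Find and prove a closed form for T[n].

Claim: T[n] = n^2 + n + 2.

Base case: T[0] = 2, and 0^2 + 0 + 2 = 2.
Assume T[k] = k^2 + k + 2.
Then T[k+1] = T[k] + (2k + 2) = (k^2 + k + 2) + (2k + 2) = k^2 + 3k + 4,
and (k+1)^2 + (k+1) + 2 = k^2 + 3k + 4.
Hence T[n] = n^2 + n + 2 for every n ≥ 0, by induction.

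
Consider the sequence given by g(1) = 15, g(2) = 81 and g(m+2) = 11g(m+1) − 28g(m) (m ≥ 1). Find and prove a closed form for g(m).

Claim: g(m) = 2·4^m + 7^m.

Base cases: g(1) = 15 and 2·4^1 + 7^1 = 15; g(2) = 81 and 2·4^2 + 7^2 = 81.
Assume g(j) = 2·4^j + 7^j for all 1 ≤ j ≤ r, where r ≥ 2.
Then g(r+1) = 11g(r) − 28g(r−1) = 11·(2·4^r + 7^r) − 28·(2·4^{r−1} + 7^{r−1}) = 2·(11·4 − 28)4^{r−1} + (11·7 − 28)7^{r−1} = 32·4^{r−1} + 49·7^{r−1} = 2·4^{r+1} + 7^{r+1}.
Hence g(m) = 2·4^m + 7^m for every m ≥ 1, by strong induction.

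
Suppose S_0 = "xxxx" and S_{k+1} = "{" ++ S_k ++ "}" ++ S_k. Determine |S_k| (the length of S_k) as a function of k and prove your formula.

Claim: |S_k| = 6·2^k − 2.

Base case: |S_0| = 4, and 6·2^0 − 2 = 4.
Assume |S_r| = 6·2^r − 2.
Then |S_{r+1}| = 1 + |S_r| + 1 + |S_r| = 2|S_r| + 2 = 2(6·2^r − 2) + 2 = 6·2^{r+1} − 4 + 2 = 6·2^{r+1} − 2.
By induction, |S_k| = 6·2^k − 2 for all k ≥ 0.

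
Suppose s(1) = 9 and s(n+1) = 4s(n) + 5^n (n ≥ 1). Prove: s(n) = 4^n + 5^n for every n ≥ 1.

Base case: s(1) = 9, and 4^1 + 5^1 = 4 + 5 = 9.
Assume s(r) = 4^r + 5^r for some r ≥ 1.
Then s(r+1) = 4s(r) + 5^r = 4·(4^r + 5^r) + 5^r = 4^{r+1} + 4·5^r + 5^r = 4^{r+1} + 5·5^r = 4^{r+1} + 5^{r+1}.
Hence s(n) = 4^n + 5^n for every n ≥ 1, by induction.

s(n) = 4^n + 5^n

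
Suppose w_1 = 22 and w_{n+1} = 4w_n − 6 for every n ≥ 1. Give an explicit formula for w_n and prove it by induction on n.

Claim: w_n = 5·4^n + 2.

Base case: w_1 = 22, and 5·4^1 + 2 = 20 + 2 = 22.
Assume w_m = 5·4^m + 2 for some m ≥ 1.
Then w_{m+1} = 4w_m − 6 = 4·(5·4^m + 2) − 6 = 20·4^m + 8 − 6 = 5·4^{m+1} + 2.
Hence w_n = 5·4^n + 2 for every n ≥ 1, by induction.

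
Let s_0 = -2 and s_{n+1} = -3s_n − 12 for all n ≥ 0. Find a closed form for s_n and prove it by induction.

Claim: s_n = (-3)^n − 3.

Base case: s_0 = -2, and (-3)^0 − 3 = 1 − 3 = -2.
Assume s_k = (-3)^k − 3 for some k ≥ 0.
Then s_{k+1} = -3s_k − 12 = -3·((-3)^k − 3) − 12 = -3·(-3)^k + 9 − 12 = (-3)^{k+1} − 3.
By induction, s_n = (-3)^n − 3 for all n ≥ 0.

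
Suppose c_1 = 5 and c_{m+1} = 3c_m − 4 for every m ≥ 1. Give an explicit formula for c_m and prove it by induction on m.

Claim: c_m = 3^m + 2.

Base case: c_1 = 5, and 3^1 + 2 = 3 + 2 = 5.
Assume c_j = 3^j + 2 for some j ≥ 1.
Then c_{j+1} = 3c_j − 4 = 3·(3^j + 2) − 4 = 3^{j+1} + 6 − 4 = 3^{j+1} + 2.
Hence c_m = 3^m + 2 for every m ≥ 1, by induction.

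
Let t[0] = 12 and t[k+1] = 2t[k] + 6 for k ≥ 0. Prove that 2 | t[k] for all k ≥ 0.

Base case: t[0] = 12 = 2·6, so 2 | t[0].
Assume 2 | t[r], so t[r] = 2s for some integer s.
Then t[r+1] = 2t[r] + 6 = 2·(2s) + 6 = 2(2s + 3), so 2 | t[r+1].
Hence 2 | t[k] for every k ≥ 0, by induction.

2 | t[k]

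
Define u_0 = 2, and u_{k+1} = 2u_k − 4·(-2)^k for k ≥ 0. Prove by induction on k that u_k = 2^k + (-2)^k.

Base case: u_0 = 2, and 2^0 + (-2)^0 = 1 + 1 = 2.
Assume u_r = 2^r + (-2)^r for some r ≥ 0.
Then u_{r+1} = 2u_r − 4·(-2)^r = 2·(2^r + (-2)^r) − 4·(-2)^r = 2^{r+1} + 2·(-2)^r − 4·(-2)^r = 2^{r+1} − 2·(-2)^r = 2^{r+1} + (-2)^{r+1}.
This completes the inductive step, so u_k = 2^k + (-2)^k for all k ≥ 0.

u_k = 2^k + (-2)^k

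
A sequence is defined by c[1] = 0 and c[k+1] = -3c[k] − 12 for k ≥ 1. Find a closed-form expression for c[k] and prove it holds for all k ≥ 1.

Claim: c[k] = -(-3)^k − 3.

Base case: c[1] = 0, and -(-3)^1 − 3 = 3 − 3 = 0.
Assume c[j] = -(-3)^j − 3 for some j ≥ 1.
Then c[j+1] = -3c[j] − 12 = -3·(-(-3)^j − 3) − 12 = 3·(-3)^j + 9 − 12 = -(-3)^{j+1} − 3.
So the formula holds for j+1, and by induction c[k] = -(-3)^k − 3 for all k ≥ 1.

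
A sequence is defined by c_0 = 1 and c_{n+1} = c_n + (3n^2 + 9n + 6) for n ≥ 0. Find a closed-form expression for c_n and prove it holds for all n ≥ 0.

Claim: c_n = n^3 + 3n^2 + 2n + 1.

Base case: c_0 = 1, and 0^3 + 3·0^2 + 2·0 + 1 = 1.
Assume c_m = m^3 + 3m^2 + 2m + 1.
Then c_{m+1} = c_m + (3m^2 + 9m + 6) = (m^3 + 3m^2 + 2m + 1) + (3m^2 + 9m + 6) = m^3 + 6m^2 + 11m + 7,
and (m+1)^3 + 3·(m+1)^2 + 2·(m+1) + 1 = m^3 + 6m^2 + 11m + 7.
By induction, c_n = n^3 + 3n^2 + 2n + 1 for all n ≥ 0.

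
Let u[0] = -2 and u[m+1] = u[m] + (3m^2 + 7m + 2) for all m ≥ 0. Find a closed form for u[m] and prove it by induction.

Claim: u[m] = m^3 + 2m^2 − m − 2.

Base case: u[0] = -2, and 0^3 + 2·0^2 − 0 − 2 = -2.
Assume u[k] = k^3 + 2k^2 − k − 2.
Then u[k+1] = u[k] + (3k^2 + 7k + 2) = (k^3 + 2k^2 − k − 2) + (3k^2 + 7k + 2) = k^3 + 5k^2 + 6k,
and (k+1)^3 + 2·(k+1)^2 − (k+1) − 2 = k^3 + 5k^2 + 6k.
This completes the inductive step, so u[m] = m^3 + 2m^2 − m − 2 for all m ≥ 0.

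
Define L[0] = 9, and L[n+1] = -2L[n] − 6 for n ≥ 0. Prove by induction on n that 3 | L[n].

Base case: L[0] = 9 = 3·3, so 3 | L[0].
Assume 3 | L[r], so L[r] = 3t for some integer t.
Then L[r+1] = -2L[r] − 6 = -2·(3t) − 6 = 3(-2t − 2), so 3 | L[r+1].
By induction, 3 | L[n] for all n ≥ 0.

3 | L[n]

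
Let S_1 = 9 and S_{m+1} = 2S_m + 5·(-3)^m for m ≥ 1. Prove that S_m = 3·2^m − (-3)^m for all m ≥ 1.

Base case: S_1 = 9, and 3·2^1 − (-3)^1 = 6 + 3 = 9.
Assume S_j = 3·2^j − (-3)^j for some j ≥ 1.
Then S_{j+1} = 2S_j + 5·(-3)^j = 2·(3·2^j − (-3)^j) + 5·(-3)^j = 3·2^{j+1} − 2·(-3)^j + 5·(-3)^j = 3·2^{j+1} + 3·(-3)^j = 3·2^{j+1} − (-3)^{j+1}.
By induction, S_m = 3·2^m − (-3)^m for all m ≥ 1.

S_m = 3·2^m − (-3)^m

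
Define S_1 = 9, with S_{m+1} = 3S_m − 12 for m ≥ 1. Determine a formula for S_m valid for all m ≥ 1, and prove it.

Claim: S_m = 3^m + 6.

Base case: S_1 = 9, and 3^1 + 6 = 3 + 6 = 9.
Assume S_r = 3^r + 6 for some r ≥ 1.
Then S_{r+1} = 3S_r − 12 = 3·(3^r + 6) − 12 = 3^{r+1} + 18 − 12 = 3^{r+1} + 6.
This completes the inductive step, so S_m = 3^m + 6 for all m ≥ 1.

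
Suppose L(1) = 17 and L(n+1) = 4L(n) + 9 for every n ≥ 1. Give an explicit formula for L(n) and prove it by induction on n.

Claim: L(n) = 5·4^n − 3.

Base case: L(1) = 17, and 5·4^1 − 3 = 20 − 3 = 17.
Assume L(j) = 5·4^j − 3 for some j ≥ 1.
Then L(j+1) = 4L(j) + 9 = 4·(5·4^j − 3) + 9 = 20·4^j − 12 + 9 = 5·4^{j+1} − 3.
So the formula holds for j+1, and by induction L(n) = 5·4^n − 3 for all n ≥ 1.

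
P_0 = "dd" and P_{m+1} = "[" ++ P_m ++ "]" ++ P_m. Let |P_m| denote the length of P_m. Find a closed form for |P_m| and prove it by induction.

Claim: |P_m| = 2^{m+2} − 2.

Base case: |P_0| = 2, and 2^{0+2} − 2 = 2.
Assume |P_j| = 2^{j+2} − 2.
Then |P_{j+1}| = 1 + |P_j| + 1 + |P_j| = 2|P_j| + 2 = 2(2^{j+2} − 2) + 2 = 2^{j+3} − 4 + 2 = 2^{j+3} − 2.
Hence |P_m| = 2^{m+2} − 2 for every m ≥ 0, by induction.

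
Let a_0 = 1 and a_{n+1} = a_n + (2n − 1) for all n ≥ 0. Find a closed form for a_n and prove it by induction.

Claim: a_n = n^2 − 2n + 1.

Base case: a_0 = 1, and 0^2 − 2·0 + 1 = 1.
Assume a_j = j^2 − 2j + 1.
Then a_{j+1} = a_j + (2j − 1) = (j^2 − 2j + 1) + (2j − 1) = j^2,
and (j+1)^2 − 2·(j+1) + 1 = j^2.
This completes the inductive step, so a_n = n^2 − 2n + 1 for all n ≥ 0.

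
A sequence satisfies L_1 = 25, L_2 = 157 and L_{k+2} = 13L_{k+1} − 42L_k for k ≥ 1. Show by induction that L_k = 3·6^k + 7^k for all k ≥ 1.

Base cases: L_1 = 25 and 3·6^1 + 7^1 = 25; L_2 = 157 and 3·6^2 + 7^2 = 157.
Assume L_i = 3·6^i + 7^i for all 1 ≤ i ≤ j, where j ≥ 2.
Then L_{j+1} = 13L_j − 42L_{j−1} = 13·(3·6^j + 7^j) − 42·(3·6^{j−1} + 7^{j−1}) = 3·(13·6 − 42)6^{j−1} + (13·7 − 42)7^{j−1} = 108·6^{j−1} + 49·7^{j−1} = 3·6^{j+1} + 7^{j+1}.
So the formula holds for j+1, and by strong induction L_k = 3·6^k + 7^k for all k ≥ 1.

L_k = 3·6^k + 7^k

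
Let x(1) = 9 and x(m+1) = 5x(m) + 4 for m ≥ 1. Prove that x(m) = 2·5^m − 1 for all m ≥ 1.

Base case: x(1) = 9, and 2·5^1 − 1 = 10 − 1 = 9.
Assume x(r) = 2·5^r − 1 for some r ≥ 1.
Then x(r+1) = 5x(r) + 4 = 5·(2·5^r − 1) + 4 = 10·5^r − 5 + 4 = 2·5^{r+1} − 1.
By induction, x(m) = 2·5^m − 1 for all m ≥ 1.

x(m) = 2·5^m − 1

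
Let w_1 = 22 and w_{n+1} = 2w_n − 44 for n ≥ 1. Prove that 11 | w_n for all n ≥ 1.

Base case: w_1 = 22 = 11·2, so 11 | w_1.
Assume 11 | w_r, so w_r = 11t for some integer t.
Then w_{r+1} = 2w_r − 44 = 2·(11t) − 44 = 11(2t − 4), so 11 | w_{r+1}.
By induction, 11 | w_n for all n ≥ 1.

11 | w_n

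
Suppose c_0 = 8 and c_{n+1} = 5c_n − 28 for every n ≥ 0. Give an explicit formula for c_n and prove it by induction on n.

Claim: c_n = 5^n + 7.

Base case: c_0 = 8, and 5^0 + 7 = 1 + 7 = 8.
Assume c_m = 5^m + 7 for some m ≥ 0.
Then c_{m+1} = 5c_m − 28 = 5·(5^m + 7) − 28 = 5^{m+1} + 35 − 28 = 5^{m+1} + 7.
This completes the inductive step, so c_n = 5^n + 7 for all n ≥ 0.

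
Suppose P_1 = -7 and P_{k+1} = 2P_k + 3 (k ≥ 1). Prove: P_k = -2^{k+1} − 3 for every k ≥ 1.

Base case: P_1 = -7, and -2^{1+1} − 3 = -4 − 3 = -7.
Assume P_r = -2^{r+1} − 3 for some r ≥ 1.
Then P_{r+1} = 2P_r + 3 = 2·(-2^{r+1} − 3) + 3 = -2^{r+2} − 6 + 3 = -2^{r+2} − 3.
So the formula holds for r+1, and by induction P_k = -2^{k+1} − 3 for all k ≥ 1.

P_k = -2^{k+1} − 3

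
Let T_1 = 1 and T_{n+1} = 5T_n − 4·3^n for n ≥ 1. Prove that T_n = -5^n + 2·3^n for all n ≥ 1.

Base case: T_1 = 1, and -5^1 + 2·3^1 = -5 + 6 = 1.
Assume T_j = -5^j + 2·3^j for some j ≥ 1.
Then T_{j+1} = 5T_j − 4·3^j = 5·(-5^j + 2·3^j) − 4·3^j = -5^{j+1} + 10·3^j − 4·3^j = -5^{j+1} + 6·3^j = -5^{j+1} + 2·3^{j+1}.
So the formula holds for j+1, and by induction T_n = -5^n + 2·3^n for all n ≥ 1.

T_n = -5^n + 2·3^n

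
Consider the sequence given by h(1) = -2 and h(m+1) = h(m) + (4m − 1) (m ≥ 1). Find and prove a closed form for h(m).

Claim: h(m) = 2m^2 − 3m − 1.

Base case: h(1) = -2, and 2·1^2 − 3·1 − 1 = -2.
Assume h(j) = 2j^2 − 3j − 1.
Then h(j+1) = h(j) + (4j − 1) = (2j^2 − 3j − 1) + (4j − 1) = 2j^2 + j − 2,
and 2·(j+1)^2 − 3·(j+1) − 1 = 2j^2 + j − 2.
By induction, h(m) = 2m^2 − 3m − 1 for all m ≥ 1.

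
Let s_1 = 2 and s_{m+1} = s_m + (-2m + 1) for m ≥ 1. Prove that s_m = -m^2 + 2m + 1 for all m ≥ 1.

Base case: s_1 = 2, and -1^2 + 2·1 + 1 = 2.
Assume s_k = -k^2 + 2k + 1.
Then s_{k+1} = s_k + (-2k + 1) = (-k^2 + 2k + 1) + (-2k + 1) = -k^2 + 2,
and -(k+1)^2 + 2·(k+1) + 1 = -k^2 + 2.
By induction, s_m = -m^2 + 2m + 1 for all m ≥ 1.

s_m = -m^2 + 2m + 1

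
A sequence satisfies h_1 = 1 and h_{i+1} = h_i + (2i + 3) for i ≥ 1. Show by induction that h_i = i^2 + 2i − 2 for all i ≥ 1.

Base case: h_1 = 1, and 1^2 + 2·1 − 2 = 1.
Assume h_j = j^2 + 2j − 2.
Then h_{j+1} = h_j + (2j + 3) = (j^2 + 2j − 2) + (2j + 3) = j^2 + 4j + 1,
and (j+1)^2 + 2·(j+1) − 2 = j^2 + 4j + 1.
Hence h_i = i^2 + 2i − 2 for every i ≥ 1, by induction.

h_i = i^2 + 2i − 2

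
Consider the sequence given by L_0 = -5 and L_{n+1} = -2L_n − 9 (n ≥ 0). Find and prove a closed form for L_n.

Claim: L_n = -2·(-2)^n − 3.

Base case: L_0 = -5, and -2·(-2)^0 − 3 = -2 − 3 = -5.
Assume L_r = -2·(-2)^r − 3 for some r ≥ 0.
Then L_{r+1} = -2L_r − 9 = -2·(-2·(-2)^r − 3) − 9 = 4·(-2)^r + 6 − 9 = -2·(-2)^{r+1} − 3.
By induction, L_n = -2·(-2)^n − 3 for all n ≥ 0.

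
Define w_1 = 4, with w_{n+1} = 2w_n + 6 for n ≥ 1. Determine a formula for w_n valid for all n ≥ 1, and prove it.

Claim: w_n = 5·2^n − 6.

Base case: w_1 = 4, and 5·2^1 − 6 = 10 − 6 = 4.
Assume w_j = 5·2^j − 6 for some j ≥ 1.
Then w_{j+1} = 2w_j + 6 = 2·(5·2^j − 6) + 6 = 10·2^j − 12 + 6 = 5·2^{j+1} − 6.
Hence w_n = 5·2^n − 6 for every n ≥ 1, by induction.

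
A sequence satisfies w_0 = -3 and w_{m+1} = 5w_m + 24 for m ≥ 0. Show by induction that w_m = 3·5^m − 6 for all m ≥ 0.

Base case: w_0 = -3, and 3·5^0 − 6 = 3 − 6 = -3.
Assume w_k = 3·5^k − 6 for some k ≥ 0.
Then w_{k+1} = 5w_k + 24 = 5·(3·5^k − 6) + 24 = 15·5^k − 30 + 24 = 3·5^{k+1} − 6.
Hence w_m = 3·5^m − 6 for every m ≥ 0, by induction.

w_m = 3·5^m − 6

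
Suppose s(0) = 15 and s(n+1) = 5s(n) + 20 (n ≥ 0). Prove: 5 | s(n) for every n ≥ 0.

Base case: s(0) = 15 = 5·3, so 5 | s(0).
Assume 5 | s(k), so s(k) = 5t for some integer t.
Then s(k+1) = 5s(k) + 20 = 5·(5t) + 20 = 5(5t + 4), so 5 | s(k+1).
Hence 5 | s(n) for every n ≥ 0, by induction.

5 | s(n)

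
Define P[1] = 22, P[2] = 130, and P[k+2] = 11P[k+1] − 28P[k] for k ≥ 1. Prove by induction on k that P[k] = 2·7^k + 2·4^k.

Base cases: P[1] = 22 and 2·7^1 + 2·4^1 = 22; P[2] = 130 and 2·7^2 + 2·4^2 = 130.
Assume P[j] = 2·7^j + 2·4^j for all 1 ≤ j ≤ r, where r ≥ 2.
Then P[r+1] = 11P[r] − 28P[r−1] = 11·(2·7^r + 2·4^r) − 28·(2·7^{r−1} + 2·4^{r−1}) = 2·(11·7 − 28)7^{r−1} + 2·(11·4 − 28)4^{r−1} = 98·7^{r−1} + 32·4^{r−1} = 2·7^{r+1} + 2·4^{r+1}.
So the formula holds for r+1, and by strong induction P[k] = 2·7^k + 2·4^k for all k ≥ 1.

P[k] = 2·7^k + 2·4^k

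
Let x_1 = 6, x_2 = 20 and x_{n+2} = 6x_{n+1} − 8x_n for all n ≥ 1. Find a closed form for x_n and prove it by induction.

Claim: x_n = 2^n + 4^n.

Base cases: x_1 = 6 and 2^1 + 4^1 = 6; x_2 = 20 and 2^2 + 4^2 = 20.
Assume x_j = 2^j + 4^j for all 1 ≤ j ≤ m, where m ≥ 2.
Then x_{m+1} = 6x_m − 8x_{m−1} = 6·(2^m + 4^m) − 8·(2^{m−1} + 4^{m−1}) = (6·2 − 8)2^{m−1} + (6·4 − 8)4^{m−1} = 4·2^{m−1} + 16·4^{m−1} = 2^{m+1} + 4^{m+1}.
Hence x_n = 2^n + 4^n for every n ≥ 1, by strong induction.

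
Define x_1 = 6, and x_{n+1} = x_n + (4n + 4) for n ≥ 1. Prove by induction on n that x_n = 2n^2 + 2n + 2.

Base case: x_1 = 6, and 2·1^2 + 2·1 + 2 = 6.
Assume x_k = 2k^2 + 2k + 2.
Then x_{k+1} = x_k + (4k + 4) = (2k^2 + 2k + 2) + (4k + 4) = 2k^2 + 6k + 6,
and 2·(k+1)^2 + 2·(k+1) + 2 = 2k^2 + 6k + 6.
This completes the inductive step, so x_n = 2n^2 + 2n + 2 for all n ≥ 1.

x_n = 2n^2 + 2n + 2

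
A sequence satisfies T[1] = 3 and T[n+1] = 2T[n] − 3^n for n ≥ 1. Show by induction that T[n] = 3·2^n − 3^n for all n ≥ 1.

Base case: T[1] = 3, and 3·2^1 − 3^1 = 6 − 3 = 3.
Assume T[r] = 3·2^r − 3^r for some r ≥ 1.
Then T[r+1] = 2T[r] − 3^r = 2·(3·2^r − 3^r) − 3^r = 3·2^{r+1} − 2·3^r − 3^r = 3·2^{r+1} − 3·3^r = 3·2^{r+1} − 3^{r+1}.
By induction, T[n] = 3·2^n − 3^n for all n ≥ 1.

T[n] = 3·2^n − 3^n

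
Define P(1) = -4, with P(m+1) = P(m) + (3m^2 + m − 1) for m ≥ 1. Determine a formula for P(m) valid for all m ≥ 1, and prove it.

Claim: P(m) = m^3 − m^2 − m − 3.

Base case: P(1) = -4, and 1^3 − 1^2 − 1 − 3 = -4.
Assume P(r) = r^3 − r^2 − r − 3.
Then P(r+1) = P(r) + (3r^2 + r − 1) = (r^3 − r^2 − r − 3) + (3r^2 + r − 1) = r^3 + 2r^2 − 4,
and (r+1)^3 − (r+1)^2 − (r+1) − 3 = r^3 + 2r^2 − 4.
This completes the inductive step, so P(m) = m^3 − m^2 − m − 3 for all m ≥ 1.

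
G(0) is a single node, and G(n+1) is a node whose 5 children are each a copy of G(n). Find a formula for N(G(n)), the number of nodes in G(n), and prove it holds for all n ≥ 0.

Claim: N(G(n)) = (5^{n+1} − 1)/4.

Base case: N(G(0)) = 1, and (5^{0+1} − 1)/4 = 1.
Assume N(G(m)) = (5^{m+1} − 1)/4.
Then N(G(m+1)) = 1 + 5N(G(m)) = 1 + 5·(5^{m+1} − 1)/4 = 1 + (5^{m+2} − 5)/4 = (4 + 5^{m+2} − 5)/4 = (5^{m+2} − 1)/4.
So the formula holds for m+1, and by induction N(G(n)) = (5^{n+1} − 1)/4 for all n ≥ 0.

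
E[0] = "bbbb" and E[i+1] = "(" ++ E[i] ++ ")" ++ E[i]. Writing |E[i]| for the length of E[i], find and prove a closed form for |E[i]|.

Claim: |E[i]| = 6·2^i − 2.

Base case: |E[0]| = 4, and 6·2^0 − 2 = 4.
Assume |E[m]| = 6·2^m − 2.
Then |E[m+1]| = 1 + |E[m]| + 1 + |E[m]| = 2|E[m]| + 2 = 2(6·2^m − 2) + 2 = 6·2^{m+1} − 4 + 2 = 6·2^{m+1} − 2.
So the formula holds for m+1, and by induction |E[i]| = 6·2^i − 2 for all i ≥ 0.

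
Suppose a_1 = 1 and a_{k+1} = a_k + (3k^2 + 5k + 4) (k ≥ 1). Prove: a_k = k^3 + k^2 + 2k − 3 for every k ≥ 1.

Base case: a_1 = 1, and 1^3 + 1^2 + 2·1 − 3 = 1.
Assume a_r = r^3 + r^2 + 2r − 3.
Then a_{r+1} = a_r + (3r^2 + 5r + 4) = (r^3 + r^2 + 2r − 3) + (3r^2 + 5r + 4) = r^3 + 4r^2 + 7r + 1,
and (r+1)^3 + (r+1)^2 + 2·(r+1) − 3 = r^3 + 4r^2 + 7r + 1.
This completes the inductive step, so a_k = k^3 + k^2 + 2k − 3 for all k ≥ 1.

a_k = k^3 + k^2 + 2k − 3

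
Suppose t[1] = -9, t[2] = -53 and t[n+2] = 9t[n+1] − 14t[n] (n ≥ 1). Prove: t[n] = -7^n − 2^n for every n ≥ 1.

Base cases: t[1] = -9 and -7^1 − 2^1 = -9; t[2] = -53 and -7^2 − 2^2 = -53.
Assume t[j] = -7^j − 2^j for all 1 ≤ j ≤ r, where r ≥ 2.
Then t[r+1] = 9t[r] − 14t[r−1] = 9·(-7^r − 2^r) − 14·(-7^{r−1} − 2^{r−1}) = -(9·7 − 14)7^{r−1} − (9·2 − 14)2^{r−1} = -49·7^{r−1} − 4·2^{r−1} = -7^{r+1} − 2^{r+1}.
This completes the inductive step, so t[n] = -7^n − 2^n for all n ≥ 1.

t[n] = -7^n − 2^n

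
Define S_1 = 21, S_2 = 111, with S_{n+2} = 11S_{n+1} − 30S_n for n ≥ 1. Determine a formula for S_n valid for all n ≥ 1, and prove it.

Claim: S_n = 3·5^n + 6^n.

Base cases: S_1 = 21 and 3·5^1 + 6^1 = 21; S_2 = 111 and 3·5^2 + 6^2 = 111.
Assume S_j = 3·5^j + 6^j for all 1 ≤ j ≤ k, where k ≥ 2.
Then S_{k+1} = 11S_k − 30S_{k−1} = 11·(3·5^k + 6^k) − 30·(3·5^{k−1} + 6^{k−1}) = 3·(11·5 − 30)5^{k−1} + (11·6 − 30)6^{k−1} = 75·5^{k−1} + 36·6^{k−1} = 3·5^{k+1} + 6^{k+1}.
This completes the inductive step, so S_n = 3·5^n + 6^n for all n ≥ 1.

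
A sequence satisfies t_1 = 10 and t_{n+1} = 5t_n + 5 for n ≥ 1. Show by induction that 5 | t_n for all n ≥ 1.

Base case: t_1 = 10 = 5·2, so 5 | t_1.
Assume 5 | t_r, so t_r = 5s for some integer s.
Then t_{r+1} = 5t_r + 5 = 5·(5s) + 5 = 5(5s + 1), so 5 | t_{r+1}.
By induction, 5 | t_n for all n ≥ 1.

5 | t_n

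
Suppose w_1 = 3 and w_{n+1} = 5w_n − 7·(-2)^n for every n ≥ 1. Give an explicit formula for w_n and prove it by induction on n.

Claim: w_n = 5^n + (-2)^n.

Base case: w_1 = 3, and 5^1 + (-2)^1 = 5 − 2 = 3.
Assume w_j = 5^j + (-2)^j for some j ≥ 1.
Then w_{j+1} = 5w_j − 7·(-2)^j = 5·(5^j + (-2)^j) − 7·(-2)^j = 5^{j+1} + 5·(-2)^j − 7·(-2)^j = 5^{j+1} − 2·(-2)^j = 5^{j+1} + (-2)^{j+1}.
By induction, w_n = 5^n + (-2)^n for all n ≥ 1.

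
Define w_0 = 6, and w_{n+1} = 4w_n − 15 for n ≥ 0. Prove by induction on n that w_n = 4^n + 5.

Base case: w_0 = 6, and 4^0 + 5 = 1 + 5 = 6.
Assume w_r = 4^r + 5 for some r ≥ 0.
Then w_{r+1} = 4w_r − 15 = 4·(4^r + 5) − 15 = 4^{r+1} + 20 − 15 = 4^{r+1} + 5.
By induction, w_n = 4^n + 5 for all n ≥ 0.

w_n = 4^n + 5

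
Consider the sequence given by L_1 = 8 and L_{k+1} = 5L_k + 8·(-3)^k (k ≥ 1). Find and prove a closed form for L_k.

Claim: L_k = 5^k − (-3)^k.

Base case: L_1 = 8, and 5^1 − (-3)^1 = 5 + 3 = 8.
Assume L_m = 5^m − (-3)^m for some m ≥ 1.
Then L_{m+1} = 5L_m + 8·(-3)^m = 5·(5^m − (-3)^m) + 8·(-3)^m = 5^{m+1} − 5·(-3)^m + 8·(-3)^m = 5^{m+1} + 3·(-3)^m = 5^{m+1} − (-3)^{m+1}.
This completes the inductive step, so L_k = 5^k − (-3)^k for all k ≥ 1.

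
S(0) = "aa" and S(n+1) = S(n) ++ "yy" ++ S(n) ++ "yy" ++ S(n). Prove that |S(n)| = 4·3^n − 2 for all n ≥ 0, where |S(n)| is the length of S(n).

Base case: |S(0)| = 2, and 4·3^0 − 2 = 2.
Assume |S(r)| = 4·3^r − 2.
Then |S(r+1)| = 3|S(r)| + 4 = 3(4·3^r − 2) + 4 = 4·3^{r+1} − 6 + 4 = 4·3^{r+1} − 2.
Hence |S(n)| = 4·3^n − 2 for every n ≥ 0, by induction.

|S(n)| = 4·3^n − 2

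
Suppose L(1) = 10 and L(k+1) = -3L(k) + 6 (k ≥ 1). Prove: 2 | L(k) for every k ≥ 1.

Base case: L(1) = 10 = 2·5, so 2 | L(1).
Assume 2 | L(m), so L(m) = 2t for some integer t.
Then L(m+1) = -3L(m) + 6 = -3·(2t) + 6 = 2(-3t + 3), so 2 | L(m+1).
By induction, 2 | L(k) for all k ≥ 1.

2 | L(k)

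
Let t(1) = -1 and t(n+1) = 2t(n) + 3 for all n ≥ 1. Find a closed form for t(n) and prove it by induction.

Claim: t(n) = 2^n − 3.

Base case: t(1) = -1, and 2^1 − 3 = 2 − 3 = -1.
Assume t(m) = 2^m − 3 for some m ≥ 1.
Then t(m+1) = 2t(m) + 3 = 2·(2^m − 3) + 3 = 2^{m+1} − 6 + 3 = 2^{m+1} − 3.
Hence t(n) = 2^n − 3 for every n ≥ 1, by induction.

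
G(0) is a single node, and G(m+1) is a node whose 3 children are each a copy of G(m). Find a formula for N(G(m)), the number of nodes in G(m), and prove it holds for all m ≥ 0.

Claim: N(G(m)) = (3^{m+1} − 1)/2.

Base case: N(G(0)) = 1, and (3^{0+1} − 1)/2 = 1.
Assume N(G(r)) = (3^{r+1} − 1)/2.
Then N(G(r+1)) = 1 + 3N(G(r)) = 1 + 3·(3^{r+1} − 1)/2 = 1 + (3^{r+2} − 3)/2 = (2 + 3^{r+2} − 3)/2 = (3^{r+2} − 1)/2.
Hence N(G(m)) = (3^{m+1} − 1)/2 for every m ≥ 0, by induction.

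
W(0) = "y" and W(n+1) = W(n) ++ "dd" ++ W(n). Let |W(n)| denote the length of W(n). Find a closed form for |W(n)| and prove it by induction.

Claim: |W(n)| = 3·2^n − 2.

Base case: |W(0)| = 1, and 3·2^0 − 2 = 1.
Assume |W(m)| = 3·2^m − 2.
Then |W(m+1)| = |W(m)| + 2 + |W(m)| = 2|W(m)| + 2 = 2(3·2^m − 2) + 2 = 3·2^{m+1} − 4 + 2 = 3·2^{m+1} − 2.
By induction, |W(n)| = 3·2^n − 2 for all n ≥ 0.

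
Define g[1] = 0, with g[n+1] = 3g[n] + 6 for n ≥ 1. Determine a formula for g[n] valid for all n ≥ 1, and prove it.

Claim: g[n] = 3^n − 3.

Base case: g[1] = 0, and 3^1 − 3 = 3 − 3 = 0.
Assume g[k] = 3^k − 3 for some k ≥ 1.
Then g[k+1] = 3g[k] + 6 = 3·(3^k − 3) + 6 = 3^{k+1} − 9 + 6 = 3^{k+1} − 3.
By induction, g[n] = 3^n − 3 for all n ≥ 1.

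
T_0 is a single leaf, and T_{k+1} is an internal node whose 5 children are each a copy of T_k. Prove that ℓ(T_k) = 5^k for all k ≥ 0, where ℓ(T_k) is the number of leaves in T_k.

Base case: ℓ(T_0) = 1, and 5^0 = 1.
Assume ℓ(T_m) = 5^m.
Then ℓ(T_{m+1}) = 5·ℓ(T_m) = 5·5^m = 5^{m+1}.
By induction, ℓ(T_k) = 5^k for all k ≥ 0.

ℓ(T_k) = 5^k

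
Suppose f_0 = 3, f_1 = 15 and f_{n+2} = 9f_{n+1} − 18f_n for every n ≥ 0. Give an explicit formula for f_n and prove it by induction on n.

Claim: f_n = 3^n + 2·6^n.

Base cases: f_0 = 3 and 3^0 + 2·6^0 = 3; f_1 = 15 and 3^1 + 2·6^1 = 15.
Assume f_j = 3^j + 2·6^j for all 0 ≤ j ≤ r, where r ≥ 1.
Then f_{r+1} = 9f_r − 18f_{r−1} = 9·(3^r + 2·6^r) − 18·(3^{r−1} + 2·6^{r−1}) = (9·3 − 18)3^{r−1} + 2·(9·6 − 18)6^{r−1} = 9·3^{r−1} + 72·6^{r−1} = 3^{r+1} + 2·6^{r+1}.
By strong induction, f_n = 3^n + 2·6^n for all n ≥ 0.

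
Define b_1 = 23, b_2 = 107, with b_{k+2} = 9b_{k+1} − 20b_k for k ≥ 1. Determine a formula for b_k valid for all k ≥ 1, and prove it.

Claim: b_k = 3·5^k + 2·4^k.

Base cases: b_1 = 23 and 3·5^1 + 2·4^1 = 23; b_2 = 107 and 3·5^2 + 2·4^2 = 107.
Assume b_i = 3·5^i + 2·4^i for all 1 ≤ i ≤ j, where j ≥ 2.
Then b_{j+1} = 9b_j − 20b_{j−1} = 9·(3·5^j + 2·4^j) − 20·(3·5^{j−1} + 2·4^{j−1}) = 3·(9·5 − 20)5^{j−1} + 2·(9·4 − 20)4^{j−1} = 75·5^{j−1} + 32·4^{j−1} = 3·5^{j+1} + 2·4^{j+1}.
By strong induction, b_k = 3·5^k + 2·4^k for all k ≥ 1.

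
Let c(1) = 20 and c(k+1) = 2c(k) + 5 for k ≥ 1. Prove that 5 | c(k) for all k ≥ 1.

Base case: c(1) = 20 = 5·4, so 5 | c(1).
Assume 5 | c(r), so c(r) = 5t for some integer t.
Then c(r+1) = 2c(r) + 5 = 2·(5t) + 5 = 5(2t + 1), so 5 | c(r+1).
This completes the inductive step, so 5 | c(k) for all k ≥ 1.

5 | c(k)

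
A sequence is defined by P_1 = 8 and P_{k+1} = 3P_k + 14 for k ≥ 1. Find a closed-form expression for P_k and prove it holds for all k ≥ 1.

Claim: P_k = 5·3^k − 7.

Base case: P_1 = 8, and 5·3^1 − 7 = 15 − 7 = 8.
Assume P_r = 5·3^r − 7 for some r ≥ 1.
Then P_{r+1} = 3P_r + 14 = 3·(5·3^r − 7) + 14 = 15·3^r − 21 + 14 = 5·3^{r+1} − 7.
Hence P_k = 5·3^k − 7 for every k ≥ 1, by induction.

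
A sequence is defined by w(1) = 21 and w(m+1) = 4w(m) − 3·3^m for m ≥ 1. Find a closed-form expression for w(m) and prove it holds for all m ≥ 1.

Claim: w(m) = 3·4^m + 3·3^m.

Base case: w(1) = 21, and 3·4^1 + 3·3^1 = 12 + 9 = 21.
Assume w(k) = 3·4^k + 3·3^k for some k ≥ 1.
Then w(k+1) = 4w(k) − 3·3^k = 4·(3·4^k + 3·3^k) − 3·3^k = 3·4^{k+1} + 12·3^k − 3·3^k = 3·4^{k+1} + 9·3^k = 3·4^{k+1} + 3·3^{k+1}.
This completes the inductive step, so w(m) = 3·4^m + 3·3^m for all m ≥ 1.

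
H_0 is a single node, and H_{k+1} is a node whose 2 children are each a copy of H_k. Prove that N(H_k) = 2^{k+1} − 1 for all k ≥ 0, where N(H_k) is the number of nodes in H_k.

Base case: N(H_0) = 1, and 2^{0+1} − 1 = 1.
Assume N(H_m) = 2^{m+1} − 1.
Then N(H_{m+1}) = 1 + 2N(H_m) = 1 + 2(2^{m+1} − 1) = 2^{m+2} − 2 + 1 = 2^{m+2} − 1.
By induction, N(H_k) = 2^{k+1} − 1 for all k ≥ 0.

N(H_k) = 2^{k+1} − 1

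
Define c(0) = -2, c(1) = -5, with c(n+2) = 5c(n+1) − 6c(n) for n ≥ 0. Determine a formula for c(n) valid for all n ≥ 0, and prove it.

Claim: c(n) = -2^n − 3^n.

Base cases: c(0) = -2 and -2^0 − 3^0 = -2; c(1) = -5 and -2^1 − 3^1 = -5.
Assume c(j) = -2^j − 3^j for all 0 ≤ j ≤ r, where r ≥ 1.
Then c(r+1) = 5c(r) − 6c(r−1) = 5·(-2^r − 3^r) − 6·(-2^{r−1} − 3^{r−1}) = -(5·2 − 6)2^{r−1} − (5·3 − 6)3^{r−1} = -4·2^{r−1} − 9·3^{r−1} = -2^{r+1} − 3^{r+1}.
By strong induction, c(n) = -2^n − 3^n for all n ≥ 0.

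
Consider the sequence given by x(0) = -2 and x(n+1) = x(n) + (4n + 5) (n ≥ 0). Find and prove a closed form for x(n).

Claim: x(n) = 2n^2 + 3n − 2.

Base case: x(0) = -2, and 2·0^2 + 3·0 − 2 = -2.
Assume x(r) = 2r^2 + 3r − 2.
Then x(r+1) = x(r) + (4r + 5) = (2r^2 + 3r − 2) + (4r + 5) = 2r^2 + 7r + 3,
and 2·(r+1)^2 + 3·(r+1) − 2 = 2r^2 + 7r + 3.
By induction, x(n) = 2n^2 + 3n − 2 for all n ≥ 0.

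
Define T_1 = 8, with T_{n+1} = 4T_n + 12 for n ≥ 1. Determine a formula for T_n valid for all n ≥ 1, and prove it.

Claim: T_n = 3·4^n − 4.

Base case: T_1 = 8, and 3·4^1 − 4 = 12 − 4 = 8.
Assume T_m = 3·4^m − 4 for some m ≥ 1.
Then T_{m+1} = 4T_m + 12 = 4·(3·4^m − 4) + 12 = 12·4^m − 16 + 12 = 3·4^{m+1} − 4.
Hence T_n = 3·4^n − 4 for every n ≥ 1, by induction.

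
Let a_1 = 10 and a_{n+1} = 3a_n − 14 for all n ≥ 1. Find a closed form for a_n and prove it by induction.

Claim: a_n = 3^n + 7.

Base case: a_1 = 10, and 3^1 + 7 = 3 + 7 = 10.
Assume a_m = 3^m + 7 for some m ≥ 1.
Then a_{m+1} = 3a_m − 14 = 3·(3^m + 7) − 14 = 3^{m+1} + 21 − 14 = 3^{m+1} + 7.
This completes the inductive step, so a_n = 3^n + 7 for all n ≥ 1.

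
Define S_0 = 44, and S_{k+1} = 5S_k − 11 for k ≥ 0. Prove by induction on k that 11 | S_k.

Base case: S_0 = 44 = 11·4, so 11 | S_0.
Assume 11 | S_m, so S_m = 11t for some integer t.
Then S_{m+1} = 5S_m − 11 = 5·(11t) − 11 = 11(5t − 1), so 11 | S_{m+1}.
By induction, 11 | S_k for all k ≥ 0.

11 | S_k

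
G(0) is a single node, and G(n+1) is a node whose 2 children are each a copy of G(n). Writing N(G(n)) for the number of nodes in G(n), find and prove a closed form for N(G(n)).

Claim: N(G(n)) = 2^{n+1} − 1.

Base case: N(G(0)) = 1, and 2^{0+1} − 1 = 1.
Assume N(G(r)) = 2^{r+1} − 1.
Then N(G(r+1)) = 1 + 2N(G(r)) = 1 + 2(2^{r+1} − 1) = 2^{r+2} − 2 + 1 = 2^{r+2} − 1.
So the formula holds for r+1, and by induction N(G(n)) = 2^{n+1} − 1 for all n ≥ 0.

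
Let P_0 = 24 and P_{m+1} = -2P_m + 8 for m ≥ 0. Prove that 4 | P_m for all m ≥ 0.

Base case: P_0 = 24 = 4·6, so 4 | P_0.
Assume 4 | P_j, so P_j = 4t for some integer t.
Then P_{j+1} = -2P_j + 8 = -2·(4t) + 8 = 4(-2t + 2), so 4 | P_{j+1}.
By induction, 4 | P_m for all m ≥ 0.

4 | P_m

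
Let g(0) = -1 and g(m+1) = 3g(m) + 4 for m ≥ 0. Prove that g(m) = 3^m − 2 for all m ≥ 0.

Base case: g(0) = -1, and 3^0 − 2 = 1 − 2 = -1.
Assume g(k) = 3^k − 2 for some k ≥ 0.
Then g(k+1) = 3g(k) + 4 = 3·(3^k − 2) + 4 = 3^{k+1} − 6 + 4 = 3^{k+1} − 2.
So the formula holds for k+1, and by induction g(m) = 3^m − 2 for all m ≥ 0.

g(m) = 3^m − 2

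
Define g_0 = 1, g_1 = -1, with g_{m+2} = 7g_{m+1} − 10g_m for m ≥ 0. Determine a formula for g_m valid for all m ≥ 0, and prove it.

Claim: g_m = 2·2^m − 5^m.

Base cases: g_0 = 1 and 2·2^0 − 5^0 = 1; g_1 = -1 and 2·2^1 − 5^1 = -1.
Assume g_i = 2·2^i − 5^i for all 0 ≤ i ≤ j, where j ≥ 1.
Then g_{j+1} = 7g_j − 10g_{j−1} = 7·(2·2^j − 5^j) − 10·(2·2^{j−1} − 5^{j−1}) = 2·(7·2 − 10)2^{j−1} − (7·5 − 10)5^{j−1} = 8·2^{j−1} − 25·5^{j−1} = 2·2^{j+1} − 5^{j+1}.
So the formula holds for j+1, and by strong induction g_m = 2·2^m − 5^m for all m ≥ 0.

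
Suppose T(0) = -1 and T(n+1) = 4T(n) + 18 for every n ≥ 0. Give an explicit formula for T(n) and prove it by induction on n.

Claim: T(n) = 5·4^n − 6.

Base case: T(0) = -1, and 5·4^0 − 6 = 5 − 6 = -1.
Assume T(j) = 5·4^j − 6 for some j ≥ 0.
Then T(j+1) = 4T(j) + 18 = 4·(5·4^j − 6) + 18 = 20·4^j − 24 + 18 = 5·4^{j+1} − 6.
So the formula holds for j+1, and by induction T(n) = 5·4^n − 6 for all n ≥ 0.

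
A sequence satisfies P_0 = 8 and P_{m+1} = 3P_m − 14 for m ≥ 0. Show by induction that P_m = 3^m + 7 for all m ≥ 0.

Base case: P_0 = 8, and 3^0 + 7 = 1 + 7 = 8.
Assume P_j = 3^j + 7 for some j ≥ 0.
Then P_{j+1} = 3P_j − 14 = 3·(3^j + 7) − 14 = 3^{j+1} + 21 − 14 = 3^{j+1} + 7.
So the formula holds for j+1, and by induction P_m = 3^m + 7 for all m ≥ 0.

P_m = 3^m + 7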